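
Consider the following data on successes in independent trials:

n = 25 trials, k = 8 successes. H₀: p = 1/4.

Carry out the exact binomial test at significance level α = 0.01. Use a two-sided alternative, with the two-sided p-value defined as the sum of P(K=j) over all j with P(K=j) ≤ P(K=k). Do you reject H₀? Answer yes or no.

Exact binomial: n=25, k=8, p₀=1/4=0.2500
P(X=j) = C(n,j)·p₀^j·(1−p₀)^(n−j); p = Σ P(X=j) over j with P(X=j) ≤ P(X=8)
p-value (two-sided) = 0.48723
At α=0.01: p ≥ α → fail to reject H₀

reject H₀: no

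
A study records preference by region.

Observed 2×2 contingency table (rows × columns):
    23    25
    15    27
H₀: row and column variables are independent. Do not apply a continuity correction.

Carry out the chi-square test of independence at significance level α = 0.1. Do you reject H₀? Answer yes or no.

reject H₀: no

Row totals [48, 42], col totals [38, 52], n=90
χ² = (23−20.27)²/20.27 + (25−27.73)²/27.73 + (15−17.73)²/17.73 + (27−24.27)²/24.27 = 1.3672
df = 1
p-value (upper-tail) = 0.24229
At α=0.1: p ≥ α → fail to reject H₀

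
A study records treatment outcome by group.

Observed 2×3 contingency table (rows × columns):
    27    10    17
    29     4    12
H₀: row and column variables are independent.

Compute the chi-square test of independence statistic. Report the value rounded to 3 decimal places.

test statistic = 2.709

Row totals [54, 45], col totals [56, 14, 29], n=99
χ² = (27−30.55)²/30.55 + (10−7.64)²/7.64 + (17−15.82)²/15.82 + (29−25.45)²/25.45 + (4−6.36)²/6.36 + (12−13.18)²/13.18 = 2.7091
df = 2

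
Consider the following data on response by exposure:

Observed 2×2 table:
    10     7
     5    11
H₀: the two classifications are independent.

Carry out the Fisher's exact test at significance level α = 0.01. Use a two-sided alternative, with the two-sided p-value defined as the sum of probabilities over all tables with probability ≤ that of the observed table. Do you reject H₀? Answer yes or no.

Margins: r₁=17, r₂=16, c₁=15, c₂=18, n=33
p_obs = C(17,10)·C(16,5)/C(33,15); sum pmf over tables with pmf ≤ p_obs
p-value (two-sided) = 0.16632
At α=0.01: p ≥ α → fail to reject H₀

reject H₀: no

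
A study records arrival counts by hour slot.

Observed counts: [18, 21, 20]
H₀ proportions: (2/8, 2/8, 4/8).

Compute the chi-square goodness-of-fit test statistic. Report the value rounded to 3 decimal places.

n = 59; E_i = n·p_i = [14.75, 14.75, 29.50]
χ² = (18−14.75)²/14.75 + (21−14.75)²/14.75 + (20−29.50)²/29.50 = 6.4237
df = 2

test statistic = 6.424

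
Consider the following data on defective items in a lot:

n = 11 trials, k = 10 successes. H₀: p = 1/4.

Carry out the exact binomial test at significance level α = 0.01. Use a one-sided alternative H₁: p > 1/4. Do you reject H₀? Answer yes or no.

reject H₀: yes

Exact binomial: n=11, k=10, p₀=1/4=0.2500
P(X≥10) from Σ C(n,i)·p₀^i·(1−p₀)^(n−i)
p-value (one-sided, H₁ greater) = 0.00001
At α=0.01: p < α → reject H₀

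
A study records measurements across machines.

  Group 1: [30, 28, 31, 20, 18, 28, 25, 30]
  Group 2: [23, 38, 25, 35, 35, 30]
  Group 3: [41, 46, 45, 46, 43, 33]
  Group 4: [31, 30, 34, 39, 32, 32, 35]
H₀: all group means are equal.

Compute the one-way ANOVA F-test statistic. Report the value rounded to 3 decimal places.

test statistic = 13.248

Group means [26.25, 31.00, 42.33, 33.29], grand mean 32.704
SSB = Σnᵢ(x̄ᵢ−x̄)² = 909.368; SSW = ΣΣ(x−x̄ᵢ)² = 526.262
MSB = 909.368/3 = 303.1226; MSW = 526.262/23 = 22.8810
F = MSB/MSW = 13.2478
df = (3, 23)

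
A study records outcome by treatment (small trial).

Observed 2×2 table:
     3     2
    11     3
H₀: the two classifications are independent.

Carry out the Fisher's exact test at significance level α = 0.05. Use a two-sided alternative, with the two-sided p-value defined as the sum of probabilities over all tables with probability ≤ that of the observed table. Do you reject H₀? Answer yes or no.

reject H₀: no

Margins: r₁=5, r₂=14, c₁=14, c₂=5, n=19
p_obs = C(5,3)·C(14,11)/C(19,14); sum pmf over tables with pmf ≤ p_obs
p-value (two-sided) = 0.56957
At α=0.05: p ≥ α → fail to reject H₀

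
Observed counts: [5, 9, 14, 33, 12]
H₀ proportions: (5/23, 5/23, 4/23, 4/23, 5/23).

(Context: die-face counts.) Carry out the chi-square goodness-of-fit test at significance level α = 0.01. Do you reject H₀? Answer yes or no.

n = 73; E_i = n·p_i = [15.87, 15.87, 12.70, 12.70, 15.87]
χ² = (5−15.87)²/15.87 + (9−15.87)²/15.87 + (14−12.70)²/12.70 + (33−12.70)²/12.70 + (12−15.87)²/15.87 = 43.9692
df = 4
p-value (upper-tail) = 0.00000
At α=0.01: p < α → reject H₀

reject H₀: yes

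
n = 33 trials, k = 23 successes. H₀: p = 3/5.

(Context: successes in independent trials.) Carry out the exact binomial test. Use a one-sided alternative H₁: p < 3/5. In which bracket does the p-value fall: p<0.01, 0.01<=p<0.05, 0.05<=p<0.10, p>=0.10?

Exact binomial: n=33, k=23, p₀=3/5=0.6000
P(X≤23) from Σ C(n,i)·p₀^i·(1−p₀)^(n−i)
p-value (one-sided, H₁ less) = 0.90767
→ bracket: p>=0.10

p-value bracket: p>=0.10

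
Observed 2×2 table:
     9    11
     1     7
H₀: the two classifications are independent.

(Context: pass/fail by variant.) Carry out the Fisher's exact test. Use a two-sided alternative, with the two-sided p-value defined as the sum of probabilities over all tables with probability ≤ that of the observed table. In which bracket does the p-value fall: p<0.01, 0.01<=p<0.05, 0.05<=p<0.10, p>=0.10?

p-value bracket: p>=0.10

Margins: r₁=20, r₂=8, c₁=10, c₂=18, n=28
p_obs = C(20,9)·C(8,1)/C(28,10); sum pmf over tables with pmf ≤ p_obs
p-value (two-sided) = 0.19368
→ bracket: p>=0.10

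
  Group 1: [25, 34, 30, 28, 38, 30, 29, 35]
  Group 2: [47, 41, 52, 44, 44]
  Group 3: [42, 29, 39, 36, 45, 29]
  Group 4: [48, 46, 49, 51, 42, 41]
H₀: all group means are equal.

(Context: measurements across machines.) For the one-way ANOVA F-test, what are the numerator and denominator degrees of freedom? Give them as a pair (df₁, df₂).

degrees of freedom = [3, 21]

k = 4 groups, N = 25 total
df = (k−1, N−k) = (4−1, 25−4) = (3, 21)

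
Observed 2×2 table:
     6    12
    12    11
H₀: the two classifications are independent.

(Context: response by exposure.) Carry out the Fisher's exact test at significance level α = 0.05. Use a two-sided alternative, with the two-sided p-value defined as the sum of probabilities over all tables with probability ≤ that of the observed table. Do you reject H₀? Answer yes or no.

Margins: r₁=18, r₂=23, c₁=18, c₂=23, n=41
p_obs = C(18,6)·C(23,12)/C(41,18); sum pmf over tables with pmf ≤ p_obs
p-value (two-sided) = 0.34283
At α=0.05: p ≥ α → fail to reject H₀

reject H₀: no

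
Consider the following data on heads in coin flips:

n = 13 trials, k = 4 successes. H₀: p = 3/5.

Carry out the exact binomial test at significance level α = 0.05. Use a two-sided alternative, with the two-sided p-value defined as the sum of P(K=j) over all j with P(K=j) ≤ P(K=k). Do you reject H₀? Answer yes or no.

Exact binomial: n=13, k=4, p₀=3/5=0.6000
P(X=j) = C(n,j)·p₀^j·(1−p₀)^(n−j); p = Σ P(X=j) over j with P(X=j) ≤ P(X=4)
p-value (two-sided) = 0.04471
At α=0.05: p < α → reject H₀

reject H₀: yes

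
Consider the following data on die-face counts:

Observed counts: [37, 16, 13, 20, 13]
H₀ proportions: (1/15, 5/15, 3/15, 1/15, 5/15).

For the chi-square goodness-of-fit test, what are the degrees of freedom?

degrees of freedom = 4

df = k − 1 = 5 − 1 = 4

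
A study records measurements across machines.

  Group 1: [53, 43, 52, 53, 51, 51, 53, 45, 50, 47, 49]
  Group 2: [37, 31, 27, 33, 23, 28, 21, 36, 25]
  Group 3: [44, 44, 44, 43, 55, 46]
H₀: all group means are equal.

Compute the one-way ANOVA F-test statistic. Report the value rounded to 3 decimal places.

test statistic = 55.319

Group means [49.73, 29.00, 46.00], grand mean 41.692
SSB = Σnᵢ(x̄ᵢ−x̄)² = 2271.357; SSW = ΣΣ(x−x̄ᵢ)² = 472.182
MSB = 2271.357/2 = 1135.6783; MSW = 472.182/23 = 20.5296
F = MSB/MSW = 55.3189
df = (2, 23)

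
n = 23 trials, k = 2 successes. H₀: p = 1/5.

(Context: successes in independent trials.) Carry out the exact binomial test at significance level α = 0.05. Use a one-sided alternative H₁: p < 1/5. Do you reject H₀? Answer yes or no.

Exact binomial: n=23, k=2, p₀=1/5=0.2000
P(X≤2) from Σ C(n,i)·p₀^i·(1−p₀)^(n−i)
p-value (one-sided, H₁ less) = 0.13319
At α=0.05: p ≥ α → fail to reject H₀

reject H₀: no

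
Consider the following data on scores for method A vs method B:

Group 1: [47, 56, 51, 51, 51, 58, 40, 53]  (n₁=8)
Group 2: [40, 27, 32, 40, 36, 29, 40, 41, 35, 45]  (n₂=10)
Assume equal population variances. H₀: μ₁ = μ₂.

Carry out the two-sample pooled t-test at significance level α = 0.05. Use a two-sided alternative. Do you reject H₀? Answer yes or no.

x̄₁=50.875, s₁=5.540, n₁=8
x̄₂=36.500, s₂=5.759, n₂=10
s_p² = [7·5.540² + 9·5.759²]/16 = 32.0859
SE = √(s_p²·(1/8+1/10)) = 2.6869
t = (50.875−36.500)/2.6869 = 5.3501
df = 16
p-value (two-sided) = 0.00007
At α=0.05: p < α → reject H₀

reject H₀: yes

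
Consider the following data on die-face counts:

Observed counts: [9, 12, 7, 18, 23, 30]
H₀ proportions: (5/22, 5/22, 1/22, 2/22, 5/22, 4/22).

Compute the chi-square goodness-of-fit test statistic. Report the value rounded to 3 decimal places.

n = 99; E_i = n·p_i = [22.50, 22.50, 4.50, 9.00, 22.50, 18.00]
χ² = (9−22.50)²/22.50 + (12−22.50)²/22.50 + (7−4.50)²/4.50 + (18−9.00)²/9.00 + (23−22.50)²/22.50 + (30−18.00)²/18.00 = 31.4000
df = 5

test statistic = 31.400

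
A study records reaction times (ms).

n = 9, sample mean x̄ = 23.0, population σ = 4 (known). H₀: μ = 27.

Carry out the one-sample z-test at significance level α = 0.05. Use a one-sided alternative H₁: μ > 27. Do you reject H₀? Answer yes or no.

reject H₀: no

SE = σ/√n = 4/√9 = 1.3333
z = (x̄−μ₀)/SE = (23.0−27)/1.3333 = -3.0000
p-value (one-sided, H₁ greater) = 0.99865
At α=0.05: p ≥ α → fail to reject H₀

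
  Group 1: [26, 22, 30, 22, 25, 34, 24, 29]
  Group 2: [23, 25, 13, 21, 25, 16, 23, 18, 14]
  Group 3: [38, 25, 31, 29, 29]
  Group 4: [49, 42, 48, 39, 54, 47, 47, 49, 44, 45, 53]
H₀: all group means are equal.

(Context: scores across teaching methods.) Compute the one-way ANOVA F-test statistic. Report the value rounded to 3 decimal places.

Group means [26.50, 19.78, 30.40, 47.00], grand mean 32.091
SSB = Σnᵢ(x̄ᵢ−x̄)² = 4073.972; SSW = ΣΣ(x−x̄ᵢ)² = 584.756
MSB = 4073.972/3 = 1357.9906; MSW = 584.756/29 = 20.1640
F = MSB/MSW = 67.3473
df = (3, 29)

test statistic = 67.347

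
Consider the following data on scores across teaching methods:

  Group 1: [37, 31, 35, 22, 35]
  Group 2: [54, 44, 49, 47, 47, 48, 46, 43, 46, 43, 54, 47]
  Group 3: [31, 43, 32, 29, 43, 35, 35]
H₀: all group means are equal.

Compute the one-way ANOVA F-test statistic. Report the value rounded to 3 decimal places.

test statistic = 24.266

Group means [32.00, 47.33, 35.43], grand mean 40.667
SSB = Σnᵢ(x̄ᵢ−x̄)² = 1100.952; SSW = ΣΣ(x−x̄ᵢ)² = 476.381
MSB = 1100.952/2 = 550.4762; MSW = 476.381/21 = 22.6848
F = MSB/MSW = 24.2663
df = (2, 21)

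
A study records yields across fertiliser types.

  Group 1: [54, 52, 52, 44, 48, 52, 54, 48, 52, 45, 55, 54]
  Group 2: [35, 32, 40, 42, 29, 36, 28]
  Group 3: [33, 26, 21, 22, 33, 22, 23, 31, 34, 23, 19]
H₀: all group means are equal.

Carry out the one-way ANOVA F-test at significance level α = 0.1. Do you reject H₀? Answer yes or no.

Group means [50.83, 34.57, 26.09], grand mean 37.967
SSB = Σnᵢ(x̄ᵢ−x̄)² = 3618.677; SSW = ΣΣ(x−x̄ᵢ)² = 628.290
MSB = 3618.677/2 = 1809.3383; MSW = 628.290/27 = 23.2700
F = MSB/MSW = 77.7541
df = (2, 27)
p-value (upper-tail) = 0.00000
At α=0.1: p < α → reject H₀

reject H₀: yes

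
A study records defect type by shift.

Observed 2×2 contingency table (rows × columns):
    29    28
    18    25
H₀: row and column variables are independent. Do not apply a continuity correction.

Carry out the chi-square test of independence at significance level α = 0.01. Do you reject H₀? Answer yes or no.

reject H₀: no

Row totals [57, 43], col totals [47, 53], n=100
χ² = (29−26.79)²/26.79 + (28−30.21)²/30.21 + (18−20.21)²/20.21 + (25−22.79)²/22.79 = 0.8000
df = 1
p-value (upper-tail) = 0.37111
At α=0.01: p ≥ α → fail to reject H₀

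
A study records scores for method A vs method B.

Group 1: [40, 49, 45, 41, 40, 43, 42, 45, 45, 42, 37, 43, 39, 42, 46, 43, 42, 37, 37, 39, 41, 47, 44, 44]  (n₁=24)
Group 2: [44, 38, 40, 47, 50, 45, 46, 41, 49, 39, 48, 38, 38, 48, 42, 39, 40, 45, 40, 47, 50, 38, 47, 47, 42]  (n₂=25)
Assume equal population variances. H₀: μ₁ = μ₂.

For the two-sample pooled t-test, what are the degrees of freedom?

df = n₁ + n₂ − 2 = 24 + 25 − 2 = 47

degrees of freedom = 47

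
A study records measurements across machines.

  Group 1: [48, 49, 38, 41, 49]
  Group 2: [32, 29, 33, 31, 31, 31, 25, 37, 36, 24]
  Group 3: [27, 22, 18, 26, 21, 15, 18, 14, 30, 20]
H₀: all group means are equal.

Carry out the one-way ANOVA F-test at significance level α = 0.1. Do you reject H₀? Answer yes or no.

Group means [45.00, 30.90, 21.10], grand mean 29.800
SSB = Σnᵢ(x̄ᵢ−x̄)² = 1924.200; SSW = ΣΣ(x−x̄ᵢ)² = 507.800
MSB = 1924.200/2 = 962.1000; MSW = 507.800/22 = 23.0818
F = MSB/MSW = 41.6822
df = (2, 22)
p-value (upper-tail) = 0.00000
At α=0.1: p < α → reject H₀

reject H₀: yes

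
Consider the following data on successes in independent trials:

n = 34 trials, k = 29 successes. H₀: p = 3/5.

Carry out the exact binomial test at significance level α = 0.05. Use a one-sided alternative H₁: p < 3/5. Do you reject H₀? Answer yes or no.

reject H₀: no

Exact binomial: n=34, k=29, p₀=3/5=0.6000
P(X≤29) from Σ C(n,i)·p₀^i·(1−p₀)^(n−i)
p-value (one-sided, H₁ less) = 0.99968
At α=0.05: p ≥ α → fail to reject H₀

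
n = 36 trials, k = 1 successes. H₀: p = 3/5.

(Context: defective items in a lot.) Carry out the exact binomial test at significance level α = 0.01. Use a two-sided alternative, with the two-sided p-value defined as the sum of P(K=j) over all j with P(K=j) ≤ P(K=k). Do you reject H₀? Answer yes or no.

Exact binomial: n=36, k=1, p₀=3/5=0.6000
P(X=j) = C(n,j)·p₀^j·(1−p₀)^(n−j); p = Σ P(X=j) over j with P(X=j) ≤ P(X=1)
p-value (two-sided) = 0.00000
At α=0.01: p < α → reject H₀

reject H₀: yes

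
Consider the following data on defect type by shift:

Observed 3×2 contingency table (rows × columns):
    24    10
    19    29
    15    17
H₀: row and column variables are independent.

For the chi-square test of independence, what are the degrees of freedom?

degrees of freedom = 2

df = (r−1)(c−1) = (3−1)·(2−1) = 2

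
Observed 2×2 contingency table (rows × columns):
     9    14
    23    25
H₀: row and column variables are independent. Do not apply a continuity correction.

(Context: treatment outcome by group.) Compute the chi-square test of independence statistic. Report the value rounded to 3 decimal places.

test statistic = 0.485

Row totals [23, 48], col totals [32, 39], n=71
χ² = (9−10.37)²/10.37 + (14−12.63)²/12.63 + (23−21.63)²/21.63 + (25−26.37)²/26.37 = 0.4849
df = 1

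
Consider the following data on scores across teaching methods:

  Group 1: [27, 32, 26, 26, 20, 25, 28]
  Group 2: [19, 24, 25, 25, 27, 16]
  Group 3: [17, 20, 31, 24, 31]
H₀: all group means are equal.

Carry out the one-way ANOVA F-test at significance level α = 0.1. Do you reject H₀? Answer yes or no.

Group means [26.29, 22.67, 24.60], grand mean 24.611
SSB = Σnᵢ(x̄ᵢ−x̄)² = 42.316; SSW = ΣΣ(x−x̄ᵢ)² = 327.962
MSB = 42.316/2 = 21.1579; MSW = 327.962/15 = 21.8641
F = MSB/MSW = 0.9677
df = (2, 15)
p-value (upper-tail) = 0.40246
At α=0.1: p ≥ α → fail to reject H₀

reject H₀: no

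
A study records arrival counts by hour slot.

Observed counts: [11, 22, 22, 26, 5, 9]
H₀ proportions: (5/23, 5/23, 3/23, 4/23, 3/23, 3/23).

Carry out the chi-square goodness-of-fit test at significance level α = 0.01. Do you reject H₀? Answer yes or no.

reject H₀: yes

n = 95; E_i = n·p_i = [20.65, 20.65, 12.39, 16.52, 12.39, 12.39]
χ² = (11−20.65)²/20.65 + (22−20.65)²/20.65 + (22−12.39)²/12.39 + (26−16.52)²/16.52 + (5−12.39)²/12.39 + (9−12.39)²/12.39 = 22.8246
df = 5
p-value (upper-tail) = 0.00036
At α=0.01: p < α → reject H₀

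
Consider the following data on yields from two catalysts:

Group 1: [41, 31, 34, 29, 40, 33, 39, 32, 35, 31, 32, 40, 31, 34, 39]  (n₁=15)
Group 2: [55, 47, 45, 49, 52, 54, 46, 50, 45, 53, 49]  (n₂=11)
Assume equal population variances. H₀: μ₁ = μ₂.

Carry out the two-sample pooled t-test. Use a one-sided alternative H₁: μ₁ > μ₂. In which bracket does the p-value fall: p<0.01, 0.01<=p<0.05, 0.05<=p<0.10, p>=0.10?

x̄₁=34.733, s₁=4.008, n₁=15
x̄₂=49.545, s₂=3.588, n₂=11
s_p² = [14·4.008² + 10·3.588²]/24 = 14.7359
SE = √(s_p²·(1/15+1/11)) = 1.5238
t = (34.733−49.545)/1.5238 = -9.7204
df = 24
p-value (one-sided, H₁ greater) = 1.00000
→ bracket: p>=0.10

p-value bracket: p>=0.10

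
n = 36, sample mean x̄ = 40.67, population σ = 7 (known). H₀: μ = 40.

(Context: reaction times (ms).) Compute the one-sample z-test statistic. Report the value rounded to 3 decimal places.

SE = σ/√n = 7/√36 = 1.1667
z = (x̄−μ₀)/SE = (40.67−40)/1.1667 = 0.5743

test statistic = 0.574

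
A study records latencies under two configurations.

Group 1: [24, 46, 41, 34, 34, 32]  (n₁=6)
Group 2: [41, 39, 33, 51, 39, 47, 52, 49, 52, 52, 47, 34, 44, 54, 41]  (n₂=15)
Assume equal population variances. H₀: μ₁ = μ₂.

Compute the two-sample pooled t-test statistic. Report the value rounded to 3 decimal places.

x̄₁=35.167, s₁=7.600, n₁=6
x̄₂=45.000, s₂=6.856, n₂=15
s_p² = [5·7.600² + 14·6.856²]/19 = 49.8333
SE = √(s_p²·(1/6+1/15)) = 3.4100
t = (35.167−45.000)/3.4100 = -2.8837
df = 19

test statistic = -2.884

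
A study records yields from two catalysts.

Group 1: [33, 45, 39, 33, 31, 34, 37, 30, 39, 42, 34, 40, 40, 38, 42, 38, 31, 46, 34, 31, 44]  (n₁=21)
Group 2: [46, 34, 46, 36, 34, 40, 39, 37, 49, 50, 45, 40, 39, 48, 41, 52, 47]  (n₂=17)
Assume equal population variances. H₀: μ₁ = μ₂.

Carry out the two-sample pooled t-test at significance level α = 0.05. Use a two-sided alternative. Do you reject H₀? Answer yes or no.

x̄₁=37.190, s₁=4.936, n₁=21
x̄₂=42.529, s₂=5.735, n₂=17
s_p² = [20·4.936² + 16·5.735²]/36 = 28.1520
SE = √(s_p²·(1/21+1/17)) = 1.7311
t = (37.190−42.529)/1.7311 = -3.0842
df = 36
p-value (two-sided) = 0.00391
At α=0.05: p < α → reject H₀

reject H₀: yes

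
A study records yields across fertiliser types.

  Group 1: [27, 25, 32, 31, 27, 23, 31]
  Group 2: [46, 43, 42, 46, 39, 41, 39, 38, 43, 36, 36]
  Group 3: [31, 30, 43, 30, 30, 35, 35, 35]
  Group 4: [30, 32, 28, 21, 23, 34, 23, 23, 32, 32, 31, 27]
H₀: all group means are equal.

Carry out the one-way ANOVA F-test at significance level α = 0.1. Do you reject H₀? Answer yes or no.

Group means [28.00, 40.82, 33.62, 28.00], grand mean 32.895
SSB = Σnᵢ(x̄ᵢ−x̄)² = 1150.068; SSW = ΣΣ(x−x̄ᵢ)² = 557.511
MSB = 1150.068/3 = 383.3559; MSW = 557.511/34 = 16.3974
F = MSB/MSW = 23.3791
df = (3, 34)
p-value (upper-tail) = 0.00000
At α=0.1: p < α → reject H₀

reject H₀: yes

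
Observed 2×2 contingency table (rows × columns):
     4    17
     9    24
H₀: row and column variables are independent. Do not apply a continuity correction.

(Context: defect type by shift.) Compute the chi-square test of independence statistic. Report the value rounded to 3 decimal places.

Row totals [21, 33], col totals [13, 41], n=54
χ² = (4−5.06)²/5.06 + (17−15.94)²/15.94 + (9−7.94)²/7.94 + (24−25.06)²/25.06 = 0.4750
df = 1

test statistic = 0.475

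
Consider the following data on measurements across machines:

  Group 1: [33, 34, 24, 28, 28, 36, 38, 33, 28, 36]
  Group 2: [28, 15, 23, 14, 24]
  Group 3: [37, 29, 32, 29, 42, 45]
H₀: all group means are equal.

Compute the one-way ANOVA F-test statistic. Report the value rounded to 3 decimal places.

Group means [31.80, 20.80, 35.67], grand mean 30.286
SSB = Σnᵢ(x̄ᵢ−x̄)² = 646.552; SSW = ΣΣ(x−x̄ᵢ)² = 563.733
MSB = 646.552/2 = 323.2762; MSW = 563.733/18 = 31.3185
F = MSB/MSW = 10.3222
df = (2, 18)

test statistic = 10.322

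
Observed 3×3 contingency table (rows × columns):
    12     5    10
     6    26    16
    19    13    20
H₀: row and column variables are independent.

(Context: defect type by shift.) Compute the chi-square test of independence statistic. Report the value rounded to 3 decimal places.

Row totals [27, 48, 52], col totals [37, 44, 46], n=127
χ² = (12−7.87)²/7.87 + (5−9.35)²/9.35 + (10−9.78)²/9.78 + (6−13.98)²/13.98 + (26−16.63)²/16.63 + (16−17.39)²/17.39 + (19−15.15)²/15.15 + (13−18.02)²/18.02 + (20−18.83)²/18.83 = 16.6000
df = 4

test statistic = 16.600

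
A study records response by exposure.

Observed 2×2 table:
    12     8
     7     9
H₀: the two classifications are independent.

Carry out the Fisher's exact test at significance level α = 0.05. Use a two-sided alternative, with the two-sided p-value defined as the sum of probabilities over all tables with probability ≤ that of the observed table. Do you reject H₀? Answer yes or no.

reject H₀: no

Margins: r₁=20, r₂=16, c₁=19, c₂=17, n=36
p_obs = C(20,12)·C(16,7)/C(36,19); sum pmf over tables with pmf ≤ p_obs
p-value (two-sided) = 0.50273
At α=0.05: p ≥ α → fail to reject H₀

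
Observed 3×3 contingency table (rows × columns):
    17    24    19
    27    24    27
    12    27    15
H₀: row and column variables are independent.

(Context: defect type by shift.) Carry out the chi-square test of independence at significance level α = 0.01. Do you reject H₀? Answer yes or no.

Row totals [60, 78, 54], col totals [56, 75, 61], n=192
χ² = (17−17.50)²/17.50 + (24−23.44)²/23.44 + (19−19.06)²/19.06 + (27−22.75)²/22.75 + (24−30.47)²/30.47 + (27−24.78)²/24.78 + (12−15.75)²/15.75 + (27−21.09)²/21.09 + (15−17.16)²/17.16 = 5.2116
df = 4
p-value (upper-tail) = 0.26627
At α=0.01: p ≥ α → fail to reject H₀

reject H₀: no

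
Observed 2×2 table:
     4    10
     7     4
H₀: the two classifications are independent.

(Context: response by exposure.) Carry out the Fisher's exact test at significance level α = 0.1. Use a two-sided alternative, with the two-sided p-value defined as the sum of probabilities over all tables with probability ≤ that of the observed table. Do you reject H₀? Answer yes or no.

Margins: r₁=14, r₂=11, c₁=11, c₂=14, n=25
p_obs = C(14,4)·C(11,7)/C(25,11); sum pmf over tables with pmf ≤ p_obs
p-value (two-sided) = 0.11599
At α=0.1: p ≥ α → fail to reject H₀

reject H₀: no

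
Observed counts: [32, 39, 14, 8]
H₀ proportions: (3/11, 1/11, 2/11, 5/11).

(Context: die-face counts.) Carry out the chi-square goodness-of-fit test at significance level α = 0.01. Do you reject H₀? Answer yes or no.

reject H₀: yes

n = 93; E_i = n·p_i = [25.36, 8.45, 16.91, 42.27]
χ² = (32−25.36)²/25.36 + (39−8.45)²/8.45 + (14−16.91)²/16.91 + (8−42.27)²/42.27 = 140.3814
df = 3
p-value (upper-tail) = 0.00000
At α=0.01: p < α → reject H₀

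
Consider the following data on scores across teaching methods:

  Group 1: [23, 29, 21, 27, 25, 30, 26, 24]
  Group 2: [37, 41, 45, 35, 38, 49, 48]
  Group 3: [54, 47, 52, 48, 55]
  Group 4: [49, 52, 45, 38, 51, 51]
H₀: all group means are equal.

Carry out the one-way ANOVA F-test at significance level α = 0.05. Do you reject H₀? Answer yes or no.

Group means [25.62, 41.86, 51.20, 47.67], grand mean 40.000
SSB = Σnᵢ(x̄ᵢ−x̄)² = 2657.135; SSW = ΣΣ(x−x̄ᵢ)² = 442.865
MSB = 2657.135/3 = 885.7115; MSW = 442.865/22 = 20.1302
F = MSB/MSW = 43.9990
df = (3, 22)
p-value (upper-tail) = 0.00000
At α=0.05: p < α → reject H₀

reject H₀: yes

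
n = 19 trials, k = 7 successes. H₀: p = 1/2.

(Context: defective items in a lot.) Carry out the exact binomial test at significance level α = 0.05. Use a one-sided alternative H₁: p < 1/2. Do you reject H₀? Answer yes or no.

Exact binomial: n=19, k=7, p₀=1/2=0.5000
P(X≤7) from Σ C(n,i)·p₀^i·(1−p₀)^(n−i)
p-value (one-sided, H₁ less) = 0.17964
At α=0.05: p ≥ α → fail to reject H₀

reject H₀: no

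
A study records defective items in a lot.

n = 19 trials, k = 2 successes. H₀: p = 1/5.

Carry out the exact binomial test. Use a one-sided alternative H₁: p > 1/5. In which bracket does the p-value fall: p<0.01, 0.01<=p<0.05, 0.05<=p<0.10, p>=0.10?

Exact binomial: n=19, k=2, p₀=1/5=0.2000
P(X≥2) from Σ C(n,i)·p₀^i·(1−p₀)^(n−i)
p-value (one-sided, H₁ greater) = 0.91713
→ bracket: p>=0.10

p-value bracket: p>=0.10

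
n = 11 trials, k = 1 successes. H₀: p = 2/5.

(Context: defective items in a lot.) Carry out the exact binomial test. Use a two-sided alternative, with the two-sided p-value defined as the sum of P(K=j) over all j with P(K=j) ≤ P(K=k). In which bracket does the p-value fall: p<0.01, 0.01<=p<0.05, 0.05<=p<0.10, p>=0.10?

p-value bracket: 0.05<=p<0.10

Exact binomial: n=11, k=1, p₀=2/5=0.4000
P(X=j) = C(n,j)·p₀^j·(1−p₀)^(n−j); p = Σ P(X=j) over j with P(X=j) ≤ P(X=1)
p-value (two-sided) = 0.05951
→ bracket: 0.05<=p<0.10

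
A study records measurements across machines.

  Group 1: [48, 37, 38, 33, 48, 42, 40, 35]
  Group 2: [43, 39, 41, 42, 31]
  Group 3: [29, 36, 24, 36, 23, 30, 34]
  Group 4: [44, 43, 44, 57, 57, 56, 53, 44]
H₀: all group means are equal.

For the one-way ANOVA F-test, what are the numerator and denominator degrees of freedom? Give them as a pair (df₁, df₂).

degrees of freedom = [3, 24]

k = 4 groups, N = 28 total
df = (k−1, N−k) = (4−1, 28−4) = (3, 24)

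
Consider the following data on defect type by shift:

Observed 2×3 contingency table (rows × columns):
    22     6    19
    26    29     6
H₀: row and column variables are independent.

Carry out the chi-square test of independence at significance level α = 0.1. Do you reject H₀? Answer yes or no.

Row totals [47, 61], col totals [48, 35, 25], n=108
χ² = (22−20.89)²/20.89 + (6−15.23)²/15.23 + (19−10.88)²/10.88 + (26−27.11)²/27.11 + (29−19.77)²/19.77 + (6−14.12)²/14.12 = 20.7413
df = 2
p-value (upper-tail) = 0.00003
At α=0.1: p < α → reject H₀

reject H₀: yes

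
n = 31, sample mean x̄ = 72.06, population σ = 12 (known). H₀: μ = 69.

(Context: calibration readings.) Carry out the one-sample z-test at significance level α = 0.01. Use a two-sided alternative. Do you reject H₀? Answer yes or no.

reject H₀: no

SE = σ/√n = 12/√31 = 2.1553
z = (x̄−μ₀)/SE = (72.06−69)/2.1553 = 1.4198
p-value (two-sided) = 0.15567
At α=0.01: p ≥ α → fail to reject H₀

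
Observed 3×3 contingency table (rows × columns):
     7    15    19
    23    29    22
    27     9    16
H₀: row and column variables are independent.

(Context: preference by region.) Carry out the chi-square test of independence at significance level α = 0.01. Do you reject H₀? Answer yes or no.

reject H₀: yes

Row totals [41, 74, 52], col totals [57, 53, 57], n=167
χ² = (7−13.99)²/13.99 + (15−13.01)²/13.01 + (19−13.99)²/13.99 + (23−25.26)²/25.26 + (29−23.49)²/23.49 + (22−25.26)²/25.26 + (27−17.75)²/17.75 + (9−16.50)²/16.50 + (16−17.75)²/17.75 = 15.9128
df = 4
p-value (upper-tail) = 0.00314
At α=0.01: p < α → reject H₀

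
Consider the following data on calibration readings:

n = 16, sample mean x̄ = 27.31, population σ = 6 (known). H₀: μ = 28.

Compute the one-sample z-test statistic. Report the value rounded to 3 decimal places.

SE = σ/√n = 6/√16 = 1.5000
z = (x̄−μ₀)/SE = (27.31−28)/1.5000 = -0.4600

test statistic = -0.460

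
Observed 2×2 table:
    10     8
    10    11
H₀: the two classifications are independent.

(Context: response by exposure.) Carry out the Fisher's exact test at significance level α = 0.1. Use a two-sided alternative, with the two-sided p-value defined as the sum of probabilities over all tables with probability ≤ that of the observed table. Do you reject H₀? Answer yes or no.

Margins: r₁=18, r₂=21, c₁=20, c₂=19, n=39
p_obs = C(18,10)·C(21,10)/C(39,20); sum pmf over tables with pmf ≤ p_obs
p-value (two-sided) = 0.75119
At α=0.1: p ≥ α → fail to reject H₀

reject H₀: no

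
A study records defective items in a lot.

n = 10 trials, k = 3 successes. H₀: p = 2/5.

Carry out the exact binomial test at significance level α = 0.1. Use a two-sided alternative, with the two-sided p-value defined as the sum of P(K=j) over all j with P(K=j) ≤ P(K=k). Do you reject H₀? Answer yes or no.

Exact binomial: n=10, k=3, p₀=2/5=0.4000
P(X=j) = C(n,j)·p₀^j·(1−p₀)^(n−j); p = Σ P(X=j) over j with P(X=j) ≤ P(X=3)
p-value (two-sided) = 0.74918
At α=0.1: p ≥ α → fail to reject H₀

reject H₀: no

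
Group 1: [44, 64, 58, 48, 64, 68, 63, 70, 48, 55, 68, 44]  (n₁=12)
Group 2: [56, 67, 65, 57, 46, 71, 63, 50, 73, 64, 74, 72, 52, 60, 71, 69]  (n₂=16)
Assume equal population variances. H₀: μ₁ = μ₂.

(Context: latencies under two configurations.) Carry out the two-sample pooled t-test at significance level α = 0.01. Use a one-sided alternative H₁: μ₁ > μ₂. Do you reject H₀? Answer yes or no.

x̄₁=57.833, s₁=9.731, n₁=12
x̄₂=63.125, s₂=8.793, n₂=16
s_p² = [11·9.731² + 15·8.793²]/26 = 84.6699
SE = √(s_p²·(1/12+1/16)) = 3.5139
t = (57.833−63.125)/3.5139 = -1.5059
df = 26
p-value (one-sided, H₁ greater) = 0.92793
At α=0.01: p ≥ α → fail to reject H₀

reject H₀: no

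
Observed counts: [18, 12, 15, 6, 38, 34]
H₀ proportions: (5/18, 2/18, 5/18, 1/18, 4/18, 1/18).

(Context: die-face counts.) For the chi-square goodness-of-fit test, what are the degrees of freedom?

df = k − 1 = 6 − 1 = 5

degrees of freedom = 5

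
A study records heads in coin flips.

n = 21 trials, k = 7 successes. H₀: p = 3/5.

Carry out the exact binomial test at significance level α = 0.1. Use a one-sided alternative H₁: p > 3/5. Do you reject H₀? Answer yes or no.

reject H₀: no

Exact binomial: n=21, k=7, p₀=3/5=0.6000
P(X≥7) from Σ C(n,i)·p₀^i·(1−p₀)^(n−i)
p-value (one-sided, H₁ greater) = 0.99645
At α=0.1: p ≥ α → fail to reject H₀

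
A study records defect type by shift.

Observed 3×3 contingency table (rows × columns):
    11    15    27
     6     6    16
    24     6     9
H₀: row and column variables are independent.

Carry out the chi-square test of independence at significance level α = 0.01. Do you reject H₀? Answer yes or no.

reject H₀: yes

Row totals [53, 28, 39], col totals [41, 27, 52], n=120
χ² = (11−18.11)²/18.11 + (15−11.93)²/11.93 + (27−22.97)²/22.97 + (6−9.57)²/9.57 + (6−6.30)²/6.30 + (16−12.13)²/12.13 + (24−13.32)²/13.32 + (6−8.78)²/8.78 + (9−16.90)²/16.90 = 19.9903
df = 4
p-value (upper-tail) = 0.00050
At α=0.01: p < α → reject H₀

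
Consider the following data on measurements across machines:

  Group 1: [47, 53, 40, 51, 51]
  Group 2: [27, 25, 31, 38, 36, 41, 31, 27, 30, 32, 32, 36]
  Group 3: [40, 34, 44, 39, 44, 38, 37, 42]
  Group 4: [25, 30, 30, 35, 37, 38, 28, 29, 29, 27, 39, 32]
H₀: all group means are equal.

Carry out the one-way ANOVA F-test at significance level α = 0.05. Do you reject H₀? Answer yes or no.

Group means [48.40, 32.17, 39.75, 31.58], grand mean 35.811
SSB = Σnᵢ(x̄ᵢ−x̄)² = 1290.392; SSW = ΣΣ(x−x̄ᵢ)² = 679.283
MSB = 1290.392/3 = 430.1308; MSW = 679.283/33 = 20.5843
F = MSB/MSW = 20.8960
df = (3, 33)
p-value (upper-tail) = 0.00000
At α=0.05: p < α → reject H₀

reject H₀: yes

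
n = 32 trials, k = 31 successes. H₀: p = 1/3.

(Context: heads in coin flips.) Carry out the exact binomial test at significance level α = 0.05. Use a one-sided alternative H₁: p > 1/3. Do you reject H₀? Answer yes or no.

reject H₀: yes

Exact binomial: n=32, k=31, p₀=1/3=0.3333
P(X≥31) from Σ C(n,i)·p₀^i·(1−p₀)^(n−i)
p-value (one-sided, H₁ greater) = 0.00000
At α=0.05: p < α → reject H₀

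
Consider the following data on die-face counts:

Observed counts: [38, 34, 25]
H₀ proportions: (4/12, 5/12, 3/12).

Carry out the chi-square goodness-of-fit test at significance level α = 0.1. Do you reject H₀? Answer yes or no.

n = 97; E_i = n·p_i = [32.33, 40.42, 24.25]
χ² = (38−32.33)²/32.33 + (34−40.42)²/40.42 + (25−24.25)²/24.25 = 2.0351
df = 2
p-value (upper-tail) = 0.36149
At α=0.1: p ≥ α → fail to reject H₀

reject H₀: no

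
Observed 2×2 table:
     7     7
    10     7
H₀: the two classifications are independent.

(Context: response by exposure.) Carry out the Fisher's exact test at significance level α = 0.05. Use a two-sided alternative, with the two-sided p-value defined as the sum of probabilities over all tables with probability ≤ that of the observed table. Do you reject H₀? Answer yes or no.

Margins: r₁=14, r₂=17, c₁=17, c₂=14, n=31
p_obs = C(14,7)·C(17,10)/C(31,17); sum pmf over tables with pmf ≤ p_obs
p-value (two-sided) = 0.72471
At α=0.05: p ≥ α → fail to reject H₀

reject H₀: no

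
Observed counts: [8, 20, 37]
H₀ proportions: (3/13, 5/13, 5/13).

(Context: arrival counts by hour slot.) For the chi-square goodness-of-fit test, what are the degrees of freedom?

degrees of freedom = 2

df = k − 1 = 3 − 1 = 2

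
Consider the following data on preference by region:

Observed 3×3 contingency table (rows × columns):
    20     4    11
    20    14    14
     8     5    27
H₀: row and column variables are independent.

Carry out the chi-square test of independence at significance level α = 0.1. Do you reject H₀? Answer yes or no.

reject H₀: yes

Row totals [35, 48, 40], col totals [48, 23, 52], n=123
χ² = (20−13.66)²/13.66 + (4−6.54)²/6.54 + (11−14.80)²/14.80 + (20−18.73)²/18.73 + (14−8.98)²/8.98 + (14−20.29)²/20.29 + (8−15.61)²/15.61 + (5−7.48)²/7.48 + (27−16.91)²/16.91 = 20.3092
df = 4
p-value (upper-tail) = 0.00043
At α=0.1: p < α → reject H₀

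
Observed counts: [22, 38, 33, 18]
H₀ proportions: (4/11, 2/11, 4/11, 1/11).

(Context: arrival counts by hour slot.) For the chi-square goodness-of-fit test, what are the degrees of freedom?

df = k − 1 = 4 − 1 = 3

degrees of freedom = 3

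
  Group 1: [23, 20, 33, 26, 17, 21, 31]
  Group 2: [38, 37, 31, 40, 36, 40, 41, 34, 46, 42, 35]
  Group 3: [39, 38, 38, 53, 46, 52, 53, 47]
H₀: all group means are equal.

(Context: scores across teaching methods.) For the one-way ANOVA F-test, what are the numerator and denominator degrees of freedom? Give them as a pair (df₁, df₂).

k = 3 groups, N = 26 total
df = (k−1, N−k) = (3−1, 26−3) = (2, 23)

degrees of freedom = [2, 23]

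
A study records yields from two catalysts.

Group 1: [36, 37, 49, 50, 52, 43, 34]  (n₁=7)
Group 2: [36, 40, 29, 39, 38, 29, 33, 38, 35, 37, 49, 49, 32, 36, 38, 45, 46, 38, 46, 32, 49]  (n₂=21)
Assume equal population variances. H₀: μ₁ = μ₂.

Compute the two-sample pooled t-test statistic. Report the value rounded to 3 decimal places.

x̄₁=43.000, s₁=7.439, n₁=7
x̄₂=38.762, s₂=6.363, n₂=21
s_p² = [6·7.439² + 20·6.363²]/26 = 43.9158
SE = √(s_p²·(1/7+1/21)) = 2.8922
t = (43.000−38.762)/2.8922 = 1.4653
df = 26

test statistic = 1.465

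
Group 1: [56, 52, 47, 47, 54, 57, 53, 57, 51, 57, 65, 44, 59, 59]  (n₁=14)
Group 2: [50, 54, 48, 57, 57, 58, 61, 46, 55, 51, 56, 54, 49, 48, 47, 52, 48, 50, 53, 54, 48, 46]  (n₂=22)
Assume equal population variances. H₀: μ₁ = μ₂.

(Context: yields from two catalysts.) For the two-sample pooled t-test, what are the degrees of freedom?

df = n₁ + n₂ − 2 = 14 + 22 − 2 = 34

degrees of freedom = 34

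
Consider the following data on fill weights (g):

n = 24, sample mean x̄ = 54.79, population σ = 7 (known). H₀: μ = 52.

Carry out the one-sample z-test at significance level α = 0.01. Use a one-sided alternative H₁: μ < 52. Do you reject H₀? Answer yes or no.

SE = σ/√n = 7/√24 = 1.4289
z = (x̄−μ₀)/SE = (54.79−52)/1.4289 = 1.9526
p-value (one-sided, H₁ less) = 0.97457
At α=0.01: p ≥ α → fail to reject H₀

reject H₀: no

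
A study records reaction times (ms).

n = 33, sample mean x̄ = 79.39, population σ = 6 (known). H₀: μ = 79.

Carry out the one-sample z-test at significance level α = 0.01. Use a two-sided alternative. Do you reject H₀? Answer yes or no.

SE = σ/√n = 6/√33 = 1.0445
z = (x̄−μ₀)/SE = (79.39−79)/1.0445 = 0.3734
p-value (two-sided) = 0.70885
At α=0.01: p ≥ α → fail to reject H₀

reject H₀: no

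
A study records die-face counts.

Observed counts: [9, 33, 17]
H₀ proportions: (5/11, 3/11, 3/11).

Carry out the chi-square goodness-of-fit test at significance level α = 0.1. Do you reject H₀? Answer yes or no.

n = 59; E_i = n·p_i = [26.82, 16.09, 16.09]
χ² = (9−26.82)²/26.82 + (33−16.09)²/16.09 + (17−16.09)²/16.09 = 29.6588
df = 2
p-value (upper-tail) = 0.00000
At α=0.1: p < α → reject H₀

reject H₀: yes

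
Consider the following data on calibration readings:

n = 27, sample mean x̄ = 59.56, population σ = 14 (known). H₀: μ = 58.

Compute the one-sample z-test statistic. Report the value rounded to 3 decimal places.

SE = σ/√n = 14/√27 = 2.6943
z = (x̄−μ₀)/SE = (59.56−58)/2.6943 = 0.5790

test statistic = 0.579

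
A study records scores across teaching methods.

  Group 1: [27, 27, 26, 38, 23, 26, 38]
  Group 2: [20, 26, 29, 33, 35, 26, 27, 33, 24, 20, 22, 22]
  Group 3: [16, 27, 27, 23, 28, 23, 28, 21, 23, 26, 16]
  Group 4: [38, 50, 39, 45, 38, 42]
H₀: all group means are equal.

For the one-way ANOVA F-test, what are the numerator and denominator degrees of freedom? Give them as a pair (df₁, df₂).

degrees of freedom = [3, 32]

k = 4 groups, N = 36 total
df = (k−1, N−k) = (4−1, 36−4) = (3, 32)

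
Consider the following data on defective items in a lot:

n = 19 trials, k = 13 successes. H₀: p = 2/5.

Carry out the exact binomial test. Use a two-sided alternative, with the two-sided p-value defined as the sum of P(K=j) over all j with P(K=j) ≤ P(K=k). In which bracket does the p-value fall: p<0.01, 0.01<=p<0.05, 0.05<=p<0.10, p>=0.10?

Exact binomial: n=19, k=13, p₀=2/5=0.4000
P(X=j) = C(n,j)·p₀^j·(1−p₀)^(n−j); p = Σ P(X=j) over j with P(X=j) ≤ P(X=13)
p-value (two-sided) = 0.01703
→ bracket: 0.01<=p<0.05

p-value bracket: 0.01<=p<0.05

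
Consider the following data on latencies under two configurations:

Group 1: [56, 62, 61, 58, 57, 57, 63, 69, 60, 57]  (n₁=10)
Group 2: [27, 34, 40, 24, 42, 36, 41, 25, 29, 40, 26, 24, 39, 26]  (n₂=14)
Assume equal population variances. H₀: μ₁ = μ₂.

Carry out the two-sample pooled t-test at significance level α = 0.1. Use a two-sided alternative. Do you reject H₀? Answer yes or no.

x̄₁=60.000, s₁=3.972, n₁=10
x̄₂=32.357, s₂=7.121, n₂=14
s_p² = [9·3.972² + 13·7.121²]/22 = 36.4188
SE = √(s_p²·(1/10+1/14)) = 2.4986
t = (60.000−32.357)/2.4986 = 11.0631
df = 22
p-value (two-sided) = 0.00000
At α=0.1: p < α → reject H₀

reject H₀: yes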